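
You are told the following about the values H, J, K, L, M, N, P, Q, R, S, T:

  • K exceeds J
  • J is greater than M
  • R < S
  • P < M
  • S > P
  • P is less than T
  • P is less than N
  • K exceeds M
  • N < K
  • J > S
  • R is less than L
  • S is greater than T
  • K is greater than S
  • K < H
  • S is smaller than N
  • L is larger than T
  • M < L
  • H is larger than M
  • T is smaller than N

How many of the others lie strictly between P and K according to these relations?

Chaining upward from P reaches: T, M, S, J, L, N, H.
Chaining downward from K reaches: R, T, M, S, J, N.
Strictly between P and K are those in both lists: T, M, S, J, N — 5 elements.

5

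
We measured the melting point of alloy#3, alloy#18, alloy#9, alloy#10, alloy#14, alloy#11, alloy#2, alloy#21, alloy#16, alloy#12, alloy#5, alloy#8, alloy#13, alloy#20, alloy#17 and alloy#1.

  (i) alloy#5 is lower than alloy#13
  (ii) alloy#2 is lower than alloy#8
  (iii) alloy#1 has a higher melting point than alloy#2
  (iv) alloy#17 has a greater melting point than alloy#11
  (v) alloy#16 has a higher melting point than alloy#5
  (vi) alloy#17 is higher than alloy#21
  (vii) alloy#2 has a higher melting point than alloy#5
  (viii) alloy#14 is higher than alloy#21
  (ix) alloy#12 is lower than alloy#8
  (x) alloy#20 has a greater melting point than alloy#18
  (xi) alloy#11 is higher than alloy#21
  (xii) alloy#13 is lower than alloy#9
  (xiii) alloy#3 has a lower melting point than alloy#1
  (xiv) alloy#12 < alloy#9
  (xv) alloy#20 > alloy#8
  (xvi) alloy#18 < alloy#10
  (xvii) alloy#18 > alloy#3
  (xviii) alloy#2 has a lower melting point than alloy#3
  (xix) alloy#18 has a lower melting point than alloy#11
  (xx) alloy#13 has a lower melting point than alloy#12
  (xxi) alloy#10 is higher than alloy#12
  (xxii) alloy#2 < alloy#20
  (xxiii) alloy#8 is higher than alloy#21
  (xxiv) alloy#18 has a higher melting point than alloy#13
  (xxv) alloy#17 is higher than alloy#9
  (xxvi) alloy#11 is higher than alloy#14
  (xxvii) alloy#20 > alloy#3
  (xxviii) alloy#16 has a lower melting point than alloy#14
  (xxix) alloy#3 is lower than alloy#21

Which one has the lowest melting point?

alloy#5

Chaining upward from alloy#5: directly above it, alloy#2, alloy#13, alloy#16; then alloy#3, alloy#12, alloy#18, alloy#14, alloy#9, alloy#8, alloy#20, alloy#1; then alloy#21, alloy#10, alloy#11, alloy#17.
That covers every other element, and nothing is given below alloy#5, so alloy#5 is the lowest melting point.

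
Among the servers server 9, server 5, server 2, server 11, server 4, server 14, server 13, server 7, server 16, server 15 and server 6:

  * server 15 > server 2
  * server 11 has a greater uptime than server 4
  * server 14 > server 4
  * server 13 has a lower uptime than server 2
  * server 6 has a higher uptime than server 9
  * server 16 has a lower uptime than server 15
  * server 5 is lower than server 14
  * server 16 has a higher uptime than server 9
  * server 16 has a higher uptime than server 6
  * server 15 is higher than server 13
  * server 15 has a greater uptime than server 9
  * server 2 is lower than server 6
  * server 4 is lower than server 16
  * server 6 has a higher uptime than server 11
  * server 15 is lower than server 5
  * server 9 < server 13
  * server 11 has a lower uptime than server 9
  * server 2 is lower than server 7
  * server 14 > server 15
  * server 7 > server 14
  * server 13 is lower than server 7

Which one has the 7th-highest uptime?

server 2

Piecing the relations together gives one ordering: server 4 < server 11 < server 9 < server 13 < server 2 < server 6 < server 16 < server 15 < server 5 < server 14 < server 7.
The 7th largest is server 2.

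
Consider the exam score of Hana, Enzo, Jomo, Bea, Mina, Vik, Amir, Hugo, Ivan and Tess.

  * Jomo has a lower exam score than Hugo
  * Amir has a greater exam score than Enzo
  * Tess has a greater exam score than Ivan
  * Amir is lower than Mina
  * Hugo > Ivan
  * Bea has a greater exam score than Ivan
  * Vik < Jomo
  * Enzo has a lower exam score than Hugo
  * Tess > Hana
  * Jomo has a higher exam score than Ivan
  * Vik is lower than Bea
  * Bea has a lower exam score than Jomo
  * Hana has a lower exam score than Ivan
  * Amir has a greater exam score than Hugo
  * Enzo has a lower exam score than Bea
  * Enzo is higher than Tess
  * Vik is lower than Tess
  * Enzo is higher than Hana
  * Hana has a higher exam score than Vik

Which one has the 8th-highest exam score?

Ivan

Piecing the relations together gives one ordering: Vik < Hana < Ivan < Tess < Enzo < Bea < Jomo < Hugo < Amir < Mina.
The 8th largest is Ivan.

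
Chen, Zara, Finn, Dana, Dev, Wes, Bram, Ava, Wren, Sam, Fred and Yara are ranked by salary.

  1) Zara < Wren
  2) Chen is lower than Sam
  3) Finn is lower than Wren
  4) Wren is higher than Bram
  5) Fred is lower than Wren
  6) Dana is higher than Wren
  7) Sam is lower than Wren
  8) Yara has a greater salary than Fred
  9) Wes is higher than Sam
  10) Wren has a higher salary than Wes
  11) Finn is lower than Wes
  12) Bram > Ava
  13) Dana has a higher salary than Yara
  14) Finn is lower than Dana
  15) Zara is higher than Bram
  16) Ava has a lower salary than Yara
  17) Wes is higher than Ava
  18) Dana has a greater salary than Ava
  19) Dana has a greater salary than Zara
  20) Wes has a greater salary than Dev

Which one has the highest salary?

Dana

Chaining downward from Dana: directly below it, Ava, Finn, Yara, Zara, Wren; then Fred, Sam, Bram, Wes; then Dev, Chen.
That covers every other element, and nothing is given above Dana, so Dana is the highest salary.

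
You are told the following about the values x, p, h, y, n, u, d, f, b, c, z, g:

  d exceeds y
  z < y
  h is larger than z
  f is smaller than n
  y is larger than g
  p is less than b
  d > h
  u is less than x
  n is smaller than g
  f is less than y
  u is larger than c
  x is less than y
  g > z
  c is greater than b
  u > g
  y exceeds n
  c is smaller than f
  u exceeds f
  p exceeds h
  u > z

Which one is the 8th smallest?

The consecutive relations fix a unique order: z < h < p < b < c < f < n < g < u < x < y < d.
The 8th smallest is g.

g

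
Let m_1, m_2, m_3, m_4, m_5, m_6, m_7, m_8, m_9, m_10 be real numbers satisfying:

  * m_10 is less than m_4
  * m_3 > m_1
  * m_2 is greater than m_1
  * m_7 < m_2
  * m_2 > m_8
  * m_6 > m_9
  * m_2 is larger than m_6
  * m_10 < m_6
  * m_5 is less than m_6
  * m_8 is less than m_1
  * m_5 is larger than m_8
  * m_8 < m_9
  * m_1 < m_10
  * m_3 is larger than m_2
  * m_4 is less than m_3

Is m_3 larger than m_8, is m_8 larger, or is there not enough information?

m_3

m_8 < m_1 and m_1 < m_10 give m_8 < m_10.
Then m_10 < m_6 extends the chain to m_6.
With m_6 < m_2: m_8 < m_1 < m_10 < m_6 < m_2.
With m_2 < m_3: m_8 < m_1 < m_10 < m_6 < m_2 < m_3.
So m_3 is larger.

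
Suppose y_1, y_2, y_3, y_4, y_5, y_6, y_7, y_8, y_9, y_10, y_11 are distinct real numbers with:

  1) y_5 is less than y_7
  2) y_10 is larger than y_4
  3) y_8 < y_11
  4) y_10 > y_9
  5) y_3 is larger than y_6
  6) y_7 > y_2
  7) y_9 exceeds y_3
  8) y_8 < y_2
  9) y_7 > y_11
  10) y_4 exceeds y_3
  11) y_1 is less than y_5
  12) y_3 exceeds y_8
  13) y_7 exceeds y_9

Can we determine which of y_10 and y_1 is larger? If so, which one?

Following every chain through y_1: above y_1 we get y_5, y_7.
y_10 is not reached, and no chain runs the other way from y_10 to y_1.
So the given relations leave the order of y_1 and y_10 undetermined.

undetermined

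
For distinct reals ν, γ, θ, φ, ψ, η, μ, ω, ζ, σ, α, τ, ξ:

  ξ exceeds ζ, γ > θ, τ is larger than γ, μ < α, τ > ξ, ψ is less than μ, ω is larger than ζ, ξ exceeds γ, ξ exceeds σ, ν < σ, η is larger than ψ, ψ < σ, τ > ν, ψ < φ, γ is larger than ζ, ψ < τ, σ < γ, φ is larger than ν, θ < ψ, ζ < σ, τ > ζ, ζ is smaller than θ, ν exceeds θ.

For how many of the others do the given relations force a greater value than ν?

Directly above ν: φ, σ, τ.
One step further: γ, ξ (5 so far).
Nothing else is reachable above ν; 5 in all.

5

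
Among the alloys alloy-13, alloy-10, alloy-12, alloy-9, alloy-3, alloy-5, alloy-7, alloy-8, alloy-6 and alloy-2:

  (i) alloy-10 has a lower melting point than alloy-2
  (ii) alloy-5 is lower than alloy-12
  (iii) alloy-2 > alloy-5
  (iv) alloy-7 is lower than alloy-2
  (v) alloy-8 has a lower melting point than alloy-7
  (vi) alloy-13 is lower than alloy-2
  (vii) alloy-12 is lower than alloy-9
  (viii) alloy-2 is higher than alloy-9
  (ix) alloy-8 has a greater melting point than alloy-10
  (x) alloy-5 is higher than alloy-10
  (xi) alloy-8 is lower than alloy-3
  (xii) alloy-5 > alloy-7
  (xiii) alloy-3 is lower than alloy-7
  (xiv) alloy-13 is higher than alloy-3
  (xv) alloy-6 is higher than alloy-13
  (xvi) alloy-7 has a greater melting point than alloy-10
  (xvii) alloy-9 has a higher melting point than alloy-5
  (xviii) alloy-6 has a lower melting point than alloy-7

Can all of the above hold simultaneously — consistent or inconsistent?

consistent

Every relation is compatible with alloy-10 < alloy-8 < alloy-3 < alloy-13 < alloy-6 < alloy-7 < alloy-5 < alloy-12 < alloy-9 < alloy-2; the set is consistent.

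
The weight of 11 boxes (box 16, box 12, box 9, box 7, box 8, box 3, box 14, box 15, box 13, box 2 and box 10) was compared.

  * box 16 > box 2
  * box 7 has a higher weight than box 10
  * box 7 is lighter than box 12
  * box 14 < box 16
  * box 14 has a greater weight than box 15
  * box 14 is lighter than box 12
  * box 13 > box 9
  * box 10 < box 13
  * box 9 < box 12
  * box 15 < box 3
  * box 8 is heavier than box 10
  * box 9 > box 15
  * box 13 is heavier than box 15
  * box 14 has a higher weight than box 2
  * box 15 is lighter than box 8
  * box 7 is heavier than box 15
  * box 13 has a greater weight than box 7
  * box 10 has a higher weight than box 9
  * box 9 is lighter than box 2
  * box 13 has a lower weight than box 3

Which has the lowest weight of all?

box 9 is not least since box 15 < box 9; box 10 is not least since box 9 < box 10; box 7 is not least since box 15 < box 7; box 2 is not least since box 9 < box 2; box 14 is not least since box 15 < box 14; box 13 is not least since box 9 < box 13; box 8 is not least since box 15 < box 8; box 16 is not least since box 2 < box 16; box 12 is not least since box 9 < box 12; box 3 is not least since box 15 < box 3.
Only box 15 has nothing below it, so box 15 is the lowest weight.

box 15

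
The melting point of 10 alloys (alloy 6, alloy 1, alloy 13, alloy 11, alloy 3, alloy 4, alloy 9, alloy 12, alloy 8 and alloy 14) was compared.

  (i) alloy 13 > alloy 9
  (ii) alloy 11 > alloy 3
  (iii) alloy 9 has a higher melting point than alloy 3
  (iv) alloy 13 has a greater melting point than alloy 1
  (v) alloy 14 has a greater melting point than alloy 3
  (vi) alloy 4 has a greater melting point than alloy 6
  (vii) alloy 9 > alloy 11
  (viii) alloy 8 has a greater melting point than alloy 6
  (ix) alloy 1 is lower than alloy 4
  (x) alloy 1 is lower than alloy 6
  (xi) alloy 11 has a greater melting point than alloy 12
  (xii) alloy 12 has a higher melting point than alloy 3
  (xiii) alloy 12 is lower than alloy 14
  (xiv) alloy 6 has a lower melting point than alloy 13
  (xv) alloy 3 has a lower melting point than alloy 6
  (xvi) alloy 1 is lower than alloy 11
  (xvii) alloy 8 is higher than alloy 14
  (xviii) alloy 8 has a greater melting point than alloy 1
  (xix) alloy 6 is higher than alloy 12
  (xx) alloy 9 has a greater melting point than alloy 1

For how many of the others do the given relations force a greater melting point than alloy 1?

From alloy 1 the given relations immediately reach alloy 11, alloy 9, alloy 6, alloy 4, alloy 13, alloy 8.
No other element is forced above alloy 1 by the given relations, so the count is 6.

6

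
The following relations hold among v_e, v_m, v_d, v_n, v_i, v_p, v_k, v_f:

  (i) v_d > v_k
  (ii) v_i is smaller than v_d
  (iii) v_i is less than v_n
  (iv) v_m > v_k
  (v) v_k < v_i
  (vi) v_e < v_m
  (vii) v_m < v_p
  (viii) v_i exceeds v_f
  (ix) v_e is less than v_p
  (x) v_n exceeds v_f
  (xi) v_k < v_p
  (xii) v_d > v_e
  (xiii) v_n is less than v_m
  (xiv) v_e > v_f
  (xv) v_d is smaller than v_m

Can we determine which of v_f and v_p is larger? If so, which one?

v_p

v_f < v_i and v_i < v_n give v_f < v_n.
Then v_n < v_m extends the chain to v_m.
With v_m < v_p: v_f < v_i < v_n < v_m < v_p.
So v_p is larger.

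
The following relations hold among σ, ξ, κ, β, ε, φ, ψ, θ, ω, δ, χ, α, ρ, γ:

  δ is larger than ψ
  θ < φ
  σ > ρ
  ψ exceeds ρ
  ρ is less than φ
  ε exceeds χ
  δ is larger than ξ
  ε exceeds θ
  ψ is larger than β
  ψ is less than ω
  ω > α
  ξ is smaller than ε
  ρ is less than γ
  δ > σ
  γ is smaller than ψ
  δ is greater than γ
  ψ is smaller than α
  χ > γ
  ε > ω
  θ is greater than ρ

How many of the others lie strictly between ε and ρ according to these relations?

6

The relations place ρ below ε. An element lies strictly between them when it is forced above ρ and also forced below ε.
Above ρ: {γ, ψ, θ, α, σ, ω, φ, δ, χ}. Below ε: {ξ, β, γ, ψ, θ, α, ω, χ}.
Intersection: {γ, ψ, θ, α, ω, χ} — 6.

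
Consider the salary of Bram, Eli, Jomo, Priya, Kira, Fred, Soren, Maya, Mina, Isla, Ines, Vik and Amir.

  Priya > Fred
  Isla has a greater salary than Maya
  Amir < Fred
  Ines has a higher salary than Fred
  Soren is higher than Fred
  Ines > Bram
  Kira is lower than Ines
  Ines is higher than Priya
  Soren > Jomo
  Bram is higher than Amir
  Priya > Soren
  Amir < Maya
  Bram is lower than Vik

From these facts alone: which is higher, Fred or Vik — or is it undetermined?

Following every chain through Fred: above Fred we get Soren, Priya, Ines; below Fred we get Amir.
Vik is not reached, and no chain runs the other way from Vik to Fred.
So the given relations leave the order of Fred and Vik undetermined.

undetermined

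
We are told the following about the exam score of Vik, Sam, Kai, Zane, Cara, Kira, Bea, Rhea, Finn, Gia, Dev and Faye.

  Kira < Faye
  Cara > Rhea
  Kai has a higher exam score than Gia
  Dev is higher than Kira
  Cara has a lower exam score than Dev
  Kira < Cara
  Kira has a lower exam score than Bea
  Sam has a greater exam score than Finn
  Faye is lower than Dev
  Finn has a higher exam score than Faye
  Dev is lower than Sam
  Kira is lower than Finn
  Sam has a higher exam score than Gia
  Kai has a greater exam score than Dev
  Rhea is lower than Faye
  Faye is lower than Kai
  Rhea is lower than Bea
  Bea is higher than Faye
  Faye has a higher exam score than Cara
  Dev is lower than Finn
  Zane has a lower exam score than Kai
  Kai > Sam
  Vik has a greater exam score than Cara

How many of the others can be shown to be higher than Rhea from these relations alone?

The elements the relations force above Rhea are Cara, Vik, Faye, Dev, Bea, Finn, Sam, Kai — no chain reaches any other.
That is 8.

8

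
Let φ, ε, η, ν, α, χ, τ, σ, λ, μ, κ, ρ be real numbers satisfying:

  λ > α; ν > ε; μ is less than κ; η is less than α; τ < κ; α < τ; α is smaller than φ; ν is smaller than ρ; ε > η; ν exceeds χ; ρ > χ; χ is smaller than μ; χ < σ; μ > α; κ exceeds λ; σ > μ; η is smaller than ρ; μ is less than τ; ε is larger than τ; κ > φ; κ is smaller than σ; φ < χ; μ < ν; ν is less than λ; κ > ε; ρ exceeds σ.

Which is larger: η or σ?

σ

Following the relations from η: η < α < φ < χ < μ < τ < ε < ν < λ < κ < σ.
So η < σ; σ is the larger of the two.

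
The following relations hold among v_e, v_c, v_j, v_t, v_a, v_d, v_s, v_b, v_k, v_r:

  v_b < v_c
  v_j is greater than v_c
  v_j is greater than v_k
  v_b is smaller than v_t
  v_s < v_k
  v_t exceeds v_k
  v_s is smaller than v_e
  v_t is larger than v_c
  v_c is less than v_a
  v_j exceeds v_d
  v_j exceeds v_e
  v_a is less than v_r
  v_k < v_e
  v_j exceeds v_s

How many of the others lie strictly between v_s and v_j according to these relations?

Chaining upward from v_s reaches: v_k, v_e, v_t.
Chaining downward from v_j reaches: v_b, v_d, v_c, v_k, v_e.
Strictly between v_s and v_j are those in both lists: v_k, v_e — 2 elements.

2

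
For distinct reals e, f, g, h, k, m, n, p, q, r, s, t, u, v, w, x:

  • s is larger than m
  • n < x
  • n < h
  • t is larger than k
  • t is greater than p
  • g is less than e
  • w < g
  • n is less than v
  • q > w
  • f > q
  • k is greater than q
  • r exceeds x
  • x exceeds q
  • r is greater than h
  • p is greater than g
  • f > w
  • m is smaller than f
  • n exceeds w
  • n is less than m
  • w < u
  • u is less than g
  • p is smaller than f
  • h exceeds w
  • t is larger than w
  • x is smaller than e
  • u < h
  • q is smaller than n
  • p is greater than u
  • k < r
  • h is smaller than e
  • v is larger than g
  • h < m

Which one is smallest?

w

q is not least since w < q; k is not least since q < k; u is not least since w < u; n is not least since w < n; h is not least since w < h; x is not least since n < x; r is not least since h < r; g is not least since w < g; m is not least since n < m; p is not least since u < p; e is not least since x < e; s is not least since m < s; v is not least since n < v; f is not least since m < f; t is not least since p < t.
Only w has nothing below it, so w is the smallest.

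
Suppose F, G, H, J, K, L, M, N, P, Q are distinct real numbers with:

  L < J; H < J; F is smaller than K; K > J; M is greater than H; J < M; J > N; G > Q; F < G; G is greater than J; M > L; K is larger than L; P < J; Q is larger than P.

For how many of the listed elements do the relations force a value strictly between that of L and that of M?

1

The relations place L below M. An element lies strictly between them when it is forced above L and also forced below M.
Above L: {J, K, G}. Below M: {H, P, N, J}.
Intersection: {J} — 1.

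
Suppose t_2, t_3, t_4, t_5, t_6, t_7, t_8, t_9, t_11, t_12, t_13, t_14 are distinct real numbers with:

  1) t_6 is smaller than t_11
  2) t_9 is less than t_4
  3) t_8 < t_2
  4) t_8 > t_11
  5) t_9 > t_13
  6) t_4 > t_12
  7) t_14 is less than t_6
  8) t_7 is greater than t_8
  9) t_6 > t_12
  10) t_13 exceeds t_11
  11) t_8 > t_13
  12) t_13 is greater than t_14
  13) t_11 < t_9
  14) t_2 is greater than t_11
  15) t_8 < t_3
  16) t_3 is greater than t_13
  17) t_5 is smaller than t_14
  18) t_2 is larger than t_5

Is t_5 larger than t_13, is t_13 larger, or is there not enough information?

Chaining the given relations: t_5 < t_14 < t_6 < t_11 < t_13.
So t_13 is larger.

t_13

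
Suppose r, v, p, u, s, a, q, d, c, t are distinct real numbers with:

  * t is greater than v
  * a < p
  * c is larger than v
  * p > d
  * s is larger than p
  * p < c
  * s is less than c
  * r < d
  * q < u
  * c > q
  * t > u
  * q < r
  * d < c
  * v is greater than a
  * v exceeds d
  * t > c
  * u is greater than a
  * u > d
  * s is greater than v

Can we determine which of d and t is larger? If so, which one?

t

Following the relations from d: d < p < s < c < t.
So t is larger.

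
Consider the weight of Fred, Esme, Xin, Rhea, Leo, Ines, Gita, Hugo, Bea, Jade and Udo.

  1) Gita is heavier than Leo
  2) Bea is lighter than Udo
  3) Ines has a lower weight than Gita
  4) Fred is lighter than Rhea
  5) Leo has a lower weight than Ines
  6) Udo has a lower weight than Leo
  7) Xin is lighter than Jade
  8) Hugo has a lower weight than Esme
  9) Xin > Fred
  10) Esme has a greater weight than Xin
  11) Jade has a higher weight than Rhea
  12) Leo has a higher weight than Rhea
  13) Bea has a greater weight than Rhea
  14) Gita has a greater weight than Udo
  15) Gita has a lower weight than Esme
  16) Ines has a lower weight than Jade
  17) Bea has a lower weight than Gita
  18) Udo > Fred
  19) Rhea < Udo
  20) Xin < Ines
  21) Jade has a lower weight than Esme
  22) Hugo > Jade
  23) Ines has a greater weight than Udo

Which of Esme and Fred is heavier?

Esme

Fred < Rhea < Bea < Udo < Leo < Ines < Jade < Hugo < Esme, by transitivity through Rhea, Bea, Udo, Leo, Ines, Jade, Hugo.
So Fred < Esme; Esme is the heavier of the two.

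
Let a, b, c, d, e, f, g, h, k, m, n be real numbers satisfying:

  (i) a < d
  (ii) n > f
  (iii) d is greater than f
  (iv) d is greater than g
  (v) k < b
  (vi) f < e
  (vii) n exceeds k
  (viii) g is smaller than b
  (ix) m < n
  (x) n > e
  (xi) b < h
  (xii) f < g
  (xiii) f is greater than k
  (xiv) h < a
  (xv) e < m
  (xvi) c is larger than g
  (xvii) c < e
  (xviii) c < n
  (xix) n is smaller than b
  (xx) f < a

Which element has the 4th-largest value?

Piecing the relations together gives one ordering: k < f < g < c < e < m < n < b < h < a < d.
Counting 4 from the largest end gives b.

b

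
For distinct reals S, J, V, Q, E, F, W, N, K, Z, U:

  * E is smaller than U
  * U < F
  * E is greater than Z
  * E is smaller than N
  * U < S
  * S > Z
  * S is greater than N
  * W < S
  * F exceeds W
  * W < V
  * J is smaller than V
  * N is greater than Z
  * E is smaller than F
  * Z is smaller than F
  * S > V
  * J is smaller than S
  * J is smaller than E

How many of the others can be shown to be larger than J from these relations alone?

Directly above J: E, V, S.
One step further: N, U, F (6 so far).
No other element is forced above J by the given relations, so the count is 6.

6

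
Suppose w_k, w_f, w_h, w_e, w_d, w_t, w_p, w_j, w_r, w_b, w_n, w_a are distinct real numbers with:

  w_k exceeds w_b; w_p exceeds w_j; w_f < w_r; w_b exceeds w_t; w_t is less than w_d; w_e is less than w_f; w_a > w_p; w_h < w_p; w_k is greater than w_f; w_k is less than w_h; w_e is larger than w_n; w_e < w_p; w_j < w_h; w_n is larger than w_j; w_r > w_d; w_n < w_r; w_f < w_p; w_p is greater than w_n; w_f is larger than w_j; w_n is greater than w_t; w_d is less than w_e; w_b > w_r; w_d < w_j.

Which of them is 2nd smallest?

w_d

Piecing the relations together gives one ordering: w_t < w_d < w_j < w_n < w_e < w_f < w_r < w_b < w_k < w_h < w_p < w_a.
Counting 2 from the smallest end gives w_d.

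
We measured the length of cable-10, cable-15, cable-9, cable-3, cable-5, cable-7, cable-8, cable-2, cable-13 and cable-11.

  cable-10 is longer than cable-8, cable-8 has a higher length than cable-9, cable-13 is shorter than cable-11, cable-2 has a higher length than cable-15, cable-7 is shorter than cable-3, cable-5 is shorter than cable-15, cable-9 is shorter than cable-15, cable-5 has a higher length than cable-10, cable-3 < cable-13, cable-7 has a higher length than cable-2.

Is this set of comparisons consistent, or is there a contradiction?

The single ordering cable-9 < cable-8 < cable-10 < cable-5 < cable-15 < cable-2 < cable-7 < cable-3 < cable-13 < cable-11 satisfies every listed relation, so no contradiction arises.

consistent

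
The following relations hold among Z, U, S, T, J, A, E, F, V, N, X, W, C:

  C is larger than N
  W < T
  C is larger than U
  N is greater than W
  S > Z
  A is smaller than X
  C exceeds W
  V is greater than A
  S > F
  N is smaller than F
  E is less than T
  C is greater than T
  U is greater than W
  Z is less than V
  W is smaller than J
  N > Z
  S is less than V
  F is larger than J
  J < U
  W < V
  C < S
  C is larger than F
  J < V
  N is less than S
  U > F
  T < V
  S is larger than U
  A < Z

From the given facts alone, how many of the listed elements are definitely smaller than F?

The elements the relations force below F are W, A, Z, N, J — no chain reaches any other.
That is 5.

5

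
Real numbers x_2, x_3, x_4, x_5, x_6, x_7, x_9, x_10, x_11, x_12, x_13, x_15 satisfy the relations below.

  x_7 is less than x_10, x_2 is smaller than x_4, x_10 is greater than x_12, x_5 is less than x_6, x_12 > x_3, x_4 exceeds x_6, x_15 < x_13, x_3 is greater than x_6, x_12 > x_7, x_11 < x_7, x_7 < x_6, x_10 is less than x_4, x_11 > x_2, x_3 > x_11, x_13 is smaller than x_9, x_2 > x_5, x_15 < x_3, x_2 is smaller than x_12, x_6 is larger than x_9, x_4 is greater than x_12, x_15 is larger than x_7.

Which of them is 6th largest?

The consecutive relations fix a unique order: x_5 < x_2 < x_11 < x_7 < x_15 < x_13 < x_9 < x_6 < x_3 < x_12 < x_10 < x_4.
The 6th largest is x_9.

x_9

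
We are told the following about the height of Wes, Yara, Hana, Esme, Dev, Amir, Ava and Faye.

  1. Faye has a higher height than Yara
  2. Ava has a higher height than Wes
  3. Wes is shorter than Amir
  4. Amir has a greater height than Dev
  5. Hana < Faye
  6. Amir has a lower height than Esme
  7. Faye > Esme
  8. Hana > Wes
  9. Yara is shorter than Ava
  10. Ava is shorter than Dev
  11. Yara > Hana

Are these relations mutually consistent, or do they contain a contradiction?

consistent

The single ordering Wes < Hana < Yara < Ava < Dev < Amir < Esme < Faye satisfies every listed relation, so no contradiction arises.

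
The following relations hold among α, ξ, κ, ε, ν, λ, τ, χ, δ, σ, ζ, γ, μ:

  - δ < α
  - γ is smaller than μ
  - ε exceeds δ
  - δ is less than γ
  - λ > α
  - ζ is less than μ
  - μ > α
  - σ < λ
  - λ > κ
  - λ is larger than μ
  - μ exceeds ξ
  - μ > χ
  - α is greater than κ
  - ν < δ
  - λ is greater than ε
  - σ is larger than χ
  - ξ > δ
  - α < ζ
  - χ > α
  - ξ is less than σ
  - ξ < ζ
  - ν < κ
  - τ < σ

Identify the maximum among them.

Chaining downward from λ: directly below it, κ, α, σ, ε, μ; then ν, δ, ξ, τ, ζ, χ, γ.
That covers every other element, and nothing is given above λ, so λ is the maximum.

λ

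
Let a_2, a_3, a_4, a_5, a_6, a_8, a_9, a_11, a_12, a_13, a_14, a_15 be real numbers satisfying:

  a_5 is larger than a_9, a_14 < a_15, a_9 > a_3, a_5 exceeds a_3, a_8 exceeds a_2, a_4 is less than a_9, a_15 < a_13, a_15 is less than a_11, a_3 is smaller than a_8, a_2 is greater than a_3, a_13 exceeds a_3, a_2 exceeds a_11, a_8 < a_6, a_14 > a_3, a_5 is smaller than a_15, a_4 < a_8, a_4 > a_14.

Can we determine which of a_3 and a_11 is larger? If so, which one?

Link the given pairs in sequence: a_3 < a_14; a_14 < a_4; a_4 < a_9; a_9 < a_5; a_5 < a_15; a_15 < a_11.
Together: a_3 < a_14 < a_4 < a_9 < a_5 < a_15 < a_11.
So a_11 is larger.

a_11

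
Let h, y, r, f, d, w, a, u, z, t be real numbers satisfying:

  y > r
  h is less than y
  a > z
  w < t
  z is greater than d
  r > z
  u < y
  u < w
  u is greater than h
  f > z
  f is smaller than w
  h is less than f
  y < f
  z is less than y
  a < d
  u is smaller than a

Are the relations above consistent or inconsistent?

inconsistent

Chaining the given relations yields a < d < z, so a < z. But one relation states z < a. These cannot both hold.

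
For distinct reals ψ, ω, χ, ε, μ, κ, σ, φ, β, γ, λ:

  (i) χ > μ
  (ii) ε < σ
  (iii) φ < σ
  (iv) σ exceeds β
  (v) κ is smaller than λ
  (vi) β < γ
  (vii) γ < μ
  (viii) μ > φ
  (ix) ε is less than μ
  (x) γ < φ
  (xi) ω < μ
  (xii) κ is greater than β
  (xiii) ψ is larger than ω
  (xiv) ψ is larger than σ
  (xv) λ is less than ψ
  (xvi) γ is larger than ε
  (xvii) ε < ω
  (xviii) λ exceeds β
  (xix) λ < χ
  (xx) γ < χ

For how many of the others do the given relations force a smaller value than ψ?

Directly below ψ: λ, ω, σ.
One step further: β, κ, ε, φ (7 so far).
One step further: γ (8 so far).
Nothing else is reachable below ψ; 8 in all.

8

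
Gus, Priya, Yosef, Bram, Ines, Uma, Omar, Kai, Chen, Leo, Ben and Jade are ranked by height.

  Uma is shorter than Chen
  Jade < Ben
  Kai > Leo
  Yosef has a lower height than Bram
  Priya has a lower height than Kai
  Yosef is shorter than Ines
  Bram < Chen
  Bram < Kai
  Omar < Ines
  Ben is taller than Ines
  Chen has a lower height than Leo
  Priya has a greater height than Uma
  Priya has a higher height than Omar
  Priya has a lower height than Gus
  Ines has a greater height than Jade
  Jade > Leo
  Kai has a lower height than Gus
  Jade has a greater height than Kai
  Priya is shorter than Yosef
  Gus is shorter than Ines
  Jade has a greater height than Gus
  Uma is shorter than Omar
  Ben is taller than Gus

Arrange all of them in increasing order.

Uma < Omar < Priya < Yosef < Bram < Chen < Leo < Kai < Gus < Jade < Ines < Ben

Nothing is placed below Uma, so it is least; from there Uma < Omar; Omar < Priya; Priya < Yosef; Yosef < Bram; Bram < Chen; Chen < Leo; Leo < Kai; Kai < Gus; Gus < Jade; Jade < Ines; Ines < Ben, each given directly.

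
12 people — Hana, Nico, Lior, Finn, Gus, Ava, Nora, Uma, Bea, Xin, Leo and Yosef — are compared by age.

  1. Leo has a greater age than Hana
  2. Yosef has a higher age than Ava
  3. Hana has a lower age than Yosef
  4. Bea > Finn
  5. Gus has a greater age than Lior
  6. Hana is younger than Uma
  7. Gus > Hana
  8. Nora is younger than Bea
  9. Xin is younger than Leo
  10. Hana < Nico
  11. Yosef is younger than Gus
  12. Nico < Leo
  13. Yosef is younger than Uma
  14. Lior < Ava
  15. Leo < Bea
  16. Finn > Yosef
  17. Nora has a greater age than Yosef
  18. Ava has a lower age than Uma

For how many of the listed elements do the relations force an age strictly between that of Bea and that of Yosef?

Chaining upward from Yosef reaches: Finn, Gus, Nora, Uma.
Chaining downward from Bea reaches: Hana, Nico, Lior, Xin, Ava, Finn, Nora, Leo.
Strictly between Yosef and Bea are those in both lists: Finn, Nora — 2 elements.

2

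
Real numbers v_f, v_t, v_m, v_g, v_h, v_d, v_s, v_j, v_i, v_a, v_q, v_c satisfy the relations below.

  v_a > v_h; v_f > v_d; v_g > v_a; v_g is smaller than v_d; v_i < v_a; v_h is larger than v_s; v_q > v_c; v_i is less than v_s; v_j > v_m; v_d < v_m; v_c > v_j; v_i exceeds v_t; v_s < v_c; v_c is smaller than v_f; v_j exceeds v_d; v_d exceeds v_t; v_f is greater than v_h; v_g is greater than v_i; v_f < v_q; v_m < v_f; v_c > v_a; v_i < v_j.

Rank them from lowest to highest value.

v_t < v_i < v_s < v_h < v_a < v_g < v_d < v_m < v_j < v_c < v_f < v_q

The consecutive links are each given: v_t < v_i; v_i < v_s; v_s < v_h; v_h < v_a; v_a < v_g; v_g < v_d; v_d < v_m; v_m < v_j; v_j < v_c; v_c < v_f; v_f < v_q.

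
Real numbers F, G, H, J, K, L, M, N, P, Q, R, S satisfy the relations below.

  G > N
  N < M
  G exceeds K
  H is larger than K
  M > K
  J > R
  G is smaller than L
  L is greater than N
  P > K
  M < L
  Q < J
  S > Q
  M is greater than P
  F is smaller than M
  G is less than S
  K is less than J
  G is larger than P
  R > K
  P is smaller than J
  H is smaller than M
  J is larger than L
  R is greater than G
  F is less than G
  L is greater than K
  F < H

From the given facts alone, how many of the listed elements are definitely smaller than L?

The elements the relations force below L are K, N, F, P, H, M, G — no chain reaches any other.
That is 7.

7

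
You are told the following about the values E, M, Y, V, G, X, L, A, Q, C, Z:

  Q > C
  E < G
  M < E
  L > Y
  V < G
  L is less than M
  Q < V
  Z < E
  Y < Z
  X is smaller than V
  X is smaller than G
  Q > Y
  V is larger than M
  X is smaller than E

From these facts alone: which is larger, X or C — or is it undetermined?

undetermined

Following every chain through C: above C we get Q, V, G.
X is not reached, and no chain runs the other way from X to C.
So the given relations leave the order of C and X undetermined.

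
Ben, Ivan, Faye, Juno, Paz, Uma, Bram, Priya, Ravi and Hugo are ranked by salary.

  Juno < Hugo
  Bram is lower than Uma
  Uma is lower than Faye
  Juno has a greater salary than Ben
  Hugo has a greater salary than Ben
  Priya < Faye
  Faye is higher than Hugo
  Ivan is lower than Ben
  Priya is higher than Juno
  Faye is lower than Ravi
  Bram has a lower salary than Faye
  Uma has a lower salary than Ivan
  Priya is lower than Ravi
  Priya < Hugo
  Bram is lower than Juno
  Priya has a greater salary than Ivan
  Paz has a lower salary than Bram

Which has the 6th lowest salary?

Chaining the given pairs: Paz < Bram < Uma < Ivan < Ben < Juno < Priya < Hugo < Faye < Ravi.
Counting 6 from the smallest end gives Juno.

Juno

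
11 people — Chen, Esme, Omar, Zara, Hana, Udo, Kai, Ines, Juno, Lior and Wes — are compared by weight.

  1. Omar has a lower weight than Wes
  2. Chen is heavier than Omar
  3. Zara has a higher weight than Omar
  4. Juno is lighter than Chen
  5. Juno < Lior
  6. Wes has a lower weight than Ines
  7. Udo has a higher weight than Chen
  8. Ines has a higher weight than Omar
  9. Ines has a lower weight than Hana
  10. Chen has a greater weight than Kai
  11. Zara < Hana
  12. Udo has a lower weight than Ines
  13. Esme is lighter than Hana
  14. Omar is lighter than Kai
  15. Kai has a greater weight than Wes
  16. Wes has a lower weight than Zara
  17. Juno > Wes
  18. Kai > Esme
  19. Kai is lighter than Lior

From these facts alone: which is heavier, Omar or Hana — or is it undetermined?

Hana

The relevant relations are Omar < Wes; Wes < Kai; Kai < Chen; Chen < Udo; Udo < Ines; Ines < Hana.
Chaining these gives Omar < Wes < Kai < Chen < Udo < Ines < Hana.
So Hana is heavier.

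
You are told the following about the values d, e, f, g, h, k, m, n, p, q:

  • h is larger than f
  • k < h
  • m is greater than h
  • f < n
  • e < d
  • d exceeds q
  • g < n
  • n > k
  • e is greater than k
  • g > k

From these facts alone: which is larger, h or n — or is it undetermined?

undetermined

Following every chain through h: above h we get m; below h we get f, k.
n is not reached, and no chain runs the other way from n to h.
So the given relations leave the order of h and n undetermined.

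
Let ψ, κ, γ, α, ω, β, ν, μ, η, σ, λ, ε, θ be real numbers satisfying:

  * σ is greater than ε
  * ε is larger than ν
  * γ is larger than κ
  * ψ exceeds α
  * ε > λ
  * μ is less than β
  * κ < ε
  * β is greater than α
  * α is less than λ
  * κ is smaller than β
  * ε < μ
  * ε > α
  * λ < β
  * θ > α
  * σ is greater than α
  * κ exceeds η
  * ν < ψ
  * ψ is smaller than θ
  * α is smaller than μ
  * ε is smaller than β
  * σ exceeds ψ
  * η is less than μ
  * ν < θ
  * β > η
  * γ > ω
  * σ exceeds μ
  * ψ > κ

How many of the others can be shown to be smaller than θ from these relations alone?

Directly below θ: ν, α, ψ.
One step further: κ (4 so far).
One step further: η (5 so far).
No other element is forced below θ by the given relations, so the count is 5.

5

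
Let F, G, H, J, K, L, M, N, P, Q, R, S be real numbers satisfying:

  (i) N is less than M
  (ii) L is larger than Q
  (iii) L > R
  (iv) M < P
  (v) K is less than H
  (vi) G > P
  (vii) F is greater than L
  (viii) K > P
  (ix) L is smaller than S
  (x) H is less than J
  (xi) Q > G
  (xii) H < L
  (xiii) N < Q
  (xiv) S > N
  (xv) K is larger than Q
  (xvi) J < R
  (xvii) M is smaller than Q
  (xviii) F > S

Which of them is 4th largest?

Chaining the given pairs: N < M < P < G < Q < K < H < J < R < L < S < F.
Counting 4 from the largest end gives R.

R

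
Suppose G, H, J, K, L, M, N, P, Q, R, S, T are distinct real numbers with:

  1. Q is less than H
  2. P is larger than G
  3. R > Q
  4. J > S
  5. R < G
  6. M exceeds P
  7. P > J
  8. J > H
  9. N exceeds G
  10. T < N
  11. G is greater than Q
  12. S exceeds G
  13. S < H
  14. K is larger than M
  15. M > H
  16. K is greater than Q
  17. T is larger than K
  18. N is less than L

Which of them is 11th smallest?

N

Chaining the given pairs: Q < R < G < S < H < J < P < M < K < T < N < L.
The 11th smallest is N.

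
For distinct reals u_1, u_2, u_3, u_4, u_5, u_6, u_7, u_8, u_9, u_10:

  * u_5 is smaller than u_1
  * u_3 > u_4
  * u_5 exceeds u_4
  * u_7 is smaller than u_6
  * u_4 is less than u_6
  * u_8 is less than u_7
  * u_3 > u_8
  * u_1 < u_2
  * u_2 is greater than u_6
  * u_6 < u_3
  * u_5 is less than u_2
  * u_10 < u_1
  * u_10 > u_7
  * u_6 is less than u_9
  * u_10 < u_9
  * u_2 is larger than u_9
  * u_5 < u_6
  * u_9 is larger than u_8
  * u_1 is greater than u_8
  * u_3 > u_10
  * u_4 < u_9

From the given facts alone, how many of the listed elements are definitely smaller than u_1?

From u_1 the given relations immediately reach u_8, u_5, u_10.
From those, u_4, u_7 — 5 in total.
No other element is forced below u_1 by the given relations, so the count is 5.

5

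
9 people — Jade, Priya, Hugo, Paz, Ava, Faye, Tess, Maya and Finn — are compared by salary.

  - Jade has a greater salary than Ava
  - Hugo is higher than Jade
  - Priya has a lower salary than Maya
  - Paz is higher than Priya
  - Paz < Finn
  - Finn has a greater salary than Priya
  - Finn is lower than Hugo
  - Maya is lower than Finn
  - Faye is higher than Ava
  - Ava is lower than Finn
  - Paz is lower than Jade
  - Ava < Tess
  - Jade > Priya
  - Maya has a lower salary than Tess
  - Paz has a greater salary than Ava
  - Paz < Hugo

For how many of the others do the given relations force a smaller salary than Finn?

4

From Finn the given relations immediately reach Priya, Ava, Paz, Maya.
Nothing else is reachable below Finn; 4 in all.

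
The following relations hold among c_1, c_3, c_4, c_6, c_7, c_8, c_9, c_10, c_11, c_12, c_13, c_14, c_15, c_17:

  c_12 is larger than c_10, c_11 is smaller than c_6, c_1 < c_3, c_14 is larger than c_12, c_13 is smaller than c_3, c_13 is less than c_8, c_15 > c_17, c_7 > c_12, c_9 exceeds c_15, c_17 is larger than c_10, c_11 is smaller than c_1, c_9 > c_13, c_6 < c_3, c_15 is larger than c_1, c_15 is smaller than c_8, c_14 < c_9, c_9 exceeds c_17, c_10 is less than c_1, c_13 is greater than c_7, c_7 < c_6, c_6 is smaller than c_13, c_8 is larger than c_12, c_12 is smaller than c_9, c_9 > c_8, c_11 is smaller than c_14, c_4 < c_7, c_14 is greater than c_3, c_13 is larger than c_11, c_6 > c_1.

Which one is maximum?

c_9

c_4 is not greatest since c_4 < c_7; c_10 is not greatest since c_10 < c_17; c_12 is not greatest since c_12 < c_7; c_17 is not greatest since c_17 < c_9; c_11 is not greatest since c_11 < c_13; c_1 is not greatest since c_1 < c_15; c_15 is not greatest since c_15 < c_9; c_7 is not greatest since c_7 < c_13; c_6 is not greatest since c_6 < c_13; c_13 is not greatest since c_13 < c_3; c_8 is not greatest since c_8 < c_9; c_3 is not greatest since c_3 < c_14; c_14 is not greatest since c_14 < c_9.
Only c_9 has nothing above it, so c_9 is the maximum.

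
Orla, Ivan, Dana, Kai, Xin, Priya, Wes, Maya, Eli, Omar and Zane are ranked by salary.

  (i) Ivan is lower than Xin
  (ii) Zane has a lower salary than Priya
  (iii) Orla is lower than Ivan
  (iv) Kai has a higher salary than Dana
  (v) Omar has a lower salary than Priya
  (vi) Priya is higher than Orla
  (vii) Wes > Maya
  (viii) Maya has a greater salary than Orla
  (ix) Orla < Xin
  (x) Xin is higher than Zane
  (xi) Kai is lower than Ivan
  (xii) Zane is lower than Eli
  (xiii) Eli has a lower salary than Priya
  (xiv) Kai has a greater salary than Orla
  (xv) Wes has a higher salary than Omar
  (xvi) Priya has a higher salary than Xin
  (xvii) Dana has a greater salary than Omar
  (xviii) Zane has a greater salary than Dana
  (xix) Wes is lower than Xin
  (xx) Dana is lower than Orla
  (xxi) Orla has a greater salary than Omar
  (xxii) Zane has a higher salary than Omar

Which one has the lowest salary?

Dana is not least since Omar < Dana; Orla is not least since Omar < Orla; Zane is not least since Dana < Zane; Kai is not least since Orla < Kai; Maya is not least since Orla < Maya; Wes is not least since Maya < Wes; Ivan is not least since Orla < Ivan; Xin is not least since Orla < Xin; Eli is not least since Zane < Eli; Priya is not least since Zane < Priya.
Only Omar has nothing below it, so Omar is the lowest salary.

Omar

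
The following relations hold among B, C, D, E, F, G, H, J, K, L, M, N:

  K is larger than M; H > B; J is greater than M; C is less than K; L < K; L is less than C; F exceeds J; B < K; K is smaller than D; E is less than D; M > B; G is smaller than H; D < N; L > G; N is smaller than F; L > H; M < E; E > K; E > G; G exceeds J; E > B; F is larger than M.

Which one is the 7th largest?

Chaining the given pairs: B < M < J < G < H < L < C < K < E < D < N < F.
Counting 7 from the largest end gives L.

L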